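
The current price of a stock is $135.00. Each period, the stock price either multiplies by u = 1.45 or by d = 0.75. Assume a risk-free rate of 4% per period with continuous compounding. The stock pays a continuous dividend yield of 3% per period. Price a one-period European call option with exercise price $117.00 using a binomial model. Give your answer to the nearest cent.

Per-period risk-free factor R = e^0.04 = 1.0408; dividend-adjusted growth = e^(0.04−0.03) = 1.0101.
Risk-neutral probability p = (1.0101 − 0.75)/(1.45 − 0.75) = 0.2601/0.7000 = 0.3715
Terminal stock prices: S_u = 195.8, S_d = 101.2
Terminal payoffs (S − K): max(78.75, 0) = 78.75, max(-15.75, 0) = 0
Node 0 (S = 135): V_0 = e^(−0.04)·[0.3715·78.7500 + 0.6285·0.0000] = 28.1085

$28.11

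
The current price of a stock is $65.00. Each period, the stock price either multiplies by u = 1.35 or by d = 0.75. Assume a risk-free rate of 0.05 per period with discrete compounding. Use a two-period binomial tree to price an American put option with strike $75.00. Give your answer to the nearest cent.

$14.58

Risk-neutral probability p = (1 + 0.05 − 0.75)/(1.35 − 0.75) = 0.3000/0.6000 = 0.5000
Terminal stock prices: S_uu = 118.5, S_ud = 65.81, S_dd = 36.56
Terminal payoffs (K − S): max(-43.46, 0) = 0, max(9.188, 0) = 9.188, max(38.44, 0) = 38.44
Node u (S = 87.75): continuation = 1/1.05·[0.5000·0.0000 + 0.5000·9.1875] = 4.3750; exercise value = 0.0000 ≤ continuation, so V_u = 4.3750
Node d (S = 48.75): continuation = 1/1.05·[0.5000·9.1875 + 0.5000·38.4375] = 22.6786; exercise value = 26.2500 > continuation, so V_d = 26.2500 (exercise)
Node 0 (S = 65): continuation = 1/1.05·[0.5000·4.3750 + 0.5000·26.2500] = 14.5833; exercise value = 10.0000 ≤ continuation, so V_0 = 14.5833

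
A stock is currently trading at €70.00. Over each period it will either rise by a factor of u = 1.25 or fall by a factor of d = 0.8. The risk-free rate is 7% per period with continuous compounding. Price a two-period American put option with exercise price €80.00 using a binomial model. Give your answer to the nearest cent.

€10.90

Risk-neutral probability p = (e^0.07 − 0.8)/(1.25 − 0.8) = 0.2725/0.4500 = 0.6056
Terminal stock prices: S_uu = 109.4, S_ud = 70, S_dd = 44.8
Terminal payoffs (K − S): max(-29.38, 0) = 0, max(10, 0) = 10, max(35.2, 0) = 35.2
Node u (S = 87.5): continuation = e^(−0.07)·[0.6056·0.0000 + 0.3944·10.0000] = 3.6776; exercise value = 0.0000 ≤ continuation, so V_u = 3.6776
Node d (S = 56): continuation = e^(−0.07)·[0.6056·10.0000 + 0.3944·35.2000] = 18.5915; exercise value = 24.0000 > continuation, so V_d = 24.0000 (exercise)
Node 0 (S = 70): continuation = e^(−0.07)·[0.6056·3.6776 + 0.3944·24.0000] = 10.9028; exercise value = 10.0000 ≤ continuation, so V_0 = 10.9028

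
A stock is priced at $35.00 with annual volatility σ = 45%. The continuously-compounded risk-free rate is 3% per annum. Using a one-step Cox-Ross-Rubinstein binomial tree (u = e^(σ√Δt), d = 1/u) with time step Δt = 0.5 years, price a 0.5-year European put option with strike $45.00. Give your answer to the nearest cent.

$10.69

CRR parameters: u = e^(σ√Δt) = e^(0.45·√0.5) = 1.3746, d = 1/u = 0.7275
Per-period rate: rΔt = 0.03·0.5 = 0.015, so R = e^0.015 = 1.0151
Risk-neutral probability p = (e^0.015 − 0.7275)/(1.3746 − 0.7275) = 0.2877/0.6472 = 0.4445
Terminal stock prices: S_u = 48.11, S_d = 25.46
Terminal payoffs (K − S): max(-3.113, 0) = 0, max(19.54, 0) = 19.54
Node 0 (S = 35): V_0 = e^(−0.015)·[0.4445·0.0000 + 0.5555·19.5389] = 10.6929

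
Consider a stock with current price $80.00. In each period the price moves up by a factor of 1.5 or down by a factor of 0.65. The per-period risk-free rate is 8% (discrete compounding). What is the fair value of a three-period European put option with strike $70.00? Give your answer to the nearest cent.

$10.28

Risk-neutral probability p = (1 + 0.08 − 0.65)/(1.5 − 0.65) = 0.4300/0.8500 = 0.5059
Terminal stock prices: S_uuu = 270, S_uud = 117, S_udd = 50.7, S_ddd = 21.97
Terminal payoffs (K − S): max(-200, 0) = 0, max(-47, 0) = 0, max(19.3, 0) = 19.3, max(48.03, 0) = 48.03
Node uu (S = 180): V_uu = 1/1.08·[0.5059·0.0000 + 0.4941·0.0000] = 0.0000
Node ud (S = 78): V_ud = 1/1.08·[0.5059·0.0000 + 0.4941·19.3000] = 8.8301
Node dd (S = 33.8): V_dd = 1/1.08·[0.5059·19.3000 + 0.4941·48.0300] = 31.0148
Node u (S = 120): V_u = 1/1.08·[0.5059·0.0000 + 0.4941·8.8301] = 4.0399
Node d (S = 52): V_d = 1/1.08·[0.5059·8.8301 + 0.4941·31.0148] = 18.3259
Node 0 (S = 80): V_0 = 1/1.08·[0.5059·4.0399 + 0.4941·18.3259] = 10.2767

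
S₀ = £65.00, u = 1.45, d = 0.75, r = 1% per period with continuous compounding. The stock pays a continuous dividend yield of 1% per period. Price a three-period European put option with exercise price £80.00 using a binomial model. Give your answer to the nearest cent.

Per-period risk-free factor R = e^0.01 = 1.0101; dividend-adjusted growth = e^(0.01−0.01) = 1.0000.
Risk-neutral probability p = (1.0000 − 0.75)/(1.45 − 0.75) = 0.2500/0.7000 = 0.3571
Terminal stock prices: S_uuu = 198.2, S_uud = 102.5, S_udd = 53.02, S_ddd = 27.42
Terminal payoffs (K − S): max(-118.2, 0) = 0, max(-22.5, 0) = 0, max(26.98, 0) = 26.98, max(52.58, 0) = 52.58
Node uu (S = 136.7): V_uu = e^(−0.01)·[0.3571·0.0000 + 0.6429·0.0000] = 0.0000
Node ud (S = 70.69): V_ud = e^(−0.01)·[0.3571·0.0000 + 0.6429·26.9844] = 17.1745
Node dd (S = 36.56): V_dd = e^(−0.01)·[0.3571·26.9844 + 0.6429·52.5781] = 43.0053
Node u (S = 94.25): V_u = e^(−0.01)·[0.3571·0.0000 + 0.6429·17.1745] = 10.9309
Node d (S = 48.75): V_d = e^(−0.01)·[0.3571·17.1745 + 0.6429·43.0053] = 33.4439
Node 0 (S = 65): V_0 = e^(−0.01)·[0.3571·10.9309 + 0.6429·33.4439] = 25.1508

£25.15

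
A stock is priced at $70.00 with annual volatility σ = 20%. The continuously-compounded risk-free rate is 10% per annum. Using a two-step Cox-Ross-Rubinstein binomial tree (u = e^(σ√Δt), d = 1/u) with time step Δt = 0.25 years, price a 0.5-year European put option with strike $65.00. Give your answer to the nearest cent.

CRR parameters: u = e^(σ√Δt) = e^(0.2·√0.25) = 1.1052, d = 1/u = 0.9048
Per-period rate: rΔt = 0.1·0.25 = 0.025, so R = e^0.025 = 1.0253
Risk-neutral probability p = (e^0.025 − 0.9048)/(1.1052 − 0.9048) = 0.1205/0.2003 = 0.6014
Terminal stock prices: S_uu = 85.5, S_ud = 70, S_dd = 57.31
Terminal payoffs (K − S): max(-20.5, 0) = 0, max(-5, 0) = 0, max(7.689, 0) = 7.689
Node u (S = 77.36): V_u = e^(−0.025)·[0.6014·0.0000 + 0.3986·0.0000] = 0.0000
Node d (S = 63.34): V_d = e^(−0.025)·[0.6014·0.0000 + 0.3986·7.6888] = 2.9892
Node 0 (S = 70): V_0 = e^(−0.025)·[0.6014·0.0000 + 0.3986·2.9892] = 1.1621

$1.16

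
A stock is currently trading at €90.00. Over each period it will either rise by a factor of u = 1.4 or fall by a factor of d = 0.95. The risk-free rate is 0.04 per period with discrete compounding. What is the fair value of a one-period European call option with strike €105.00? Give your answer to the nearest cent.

Risk-neutral probability p = (1 + 0.04 − 0.95)/(1.4 − 0.95) = 0.0900/0.4500 = 0.2000
Terminal stock prices: S_u = 126, S_d = 85.5
Terminal payoffs (S − K): max(21, 0) = 21, max(-19.5, 0) = 0
Node 0 (S = 90): V_0 = 1/1.04·[0.2000·21.0000 + 0.8000·0.0000] = 4.0385

€4.04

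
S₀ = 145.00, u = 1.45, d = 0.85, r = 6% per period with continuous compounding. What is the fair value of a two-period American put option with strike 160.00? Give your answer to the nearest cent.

22.39

Risk-neutral probability p = (e^0.06 − 0.85)/(1.45 − 0.85) = 0.2118/0.6000 = 0.3531
Terminal stock prices: S_uu = 304.9, S_ud = 178.7, S_dd = 104.8
Terminal payoffs (K − S): max(-144.9, 0) = 0, max(-18.71, 0) = 0, max(55.24, 0) = 55.24
Node u (S = 210.2): continuation = e^(−0.06)·[0.3531·0.0000 + 0.6469·0.0000] = 0.0000; exercise value = 0.0000 ≤ continuation, so V_u = 0.0000
Node d (S = 123.2): continuation = e^(−0.06)·[0.3531·0.0000 + 0.6469·55.2375] = 33.6542; exercise value = 36.7500 > continuation, so V_d = 36.7500 (exercise)
Node 0 (S = 145): continuation = e^(−0.06)·[0.3531·0.0000 + 0.6469·36.7500] = 22.3905; exercise value = 15.0000 ≤ continuation, so V_0 = 22.3905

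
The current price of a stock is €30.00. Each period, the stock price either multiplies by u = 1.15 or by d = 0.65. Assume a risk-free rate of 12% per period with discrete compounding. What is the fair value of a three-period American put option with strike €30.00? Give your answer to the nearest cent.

Risk-neutral probability p = (1 + 0.12 − 0.65)/(1.15 − 0.65) = 0.4700/0.5000 = 0.9400
Terminal stock prices: S_uuu = 45.63, S_uud = 25.79, S_udd = 14.58, S_ddd = 8.239
Terminal payoffs (K − S): max(-15.63, 0) = 0, max(4.211, 0) = 4.211, max(15.42, 0) = 15.42, max(21.76, 0) = 21.76
Node uu (S = 39.67): continuation = 1/1.12·[0.9400·0.0000 + 0.0600·4.2112] = 0.2256; exercise value = 0.0000 ≤ continuation, so V_uu = 0.2256
Node ud (S = 22.43): continuation = 1/1.12·[0.9400·4.2112 + 0.0600·15.4237] = 4.3607; exercise value = 7.5750 > continuation, so V_ud = 7.5750 (exercise)
Node dd (S = 12.68): continuation = 1/1.12·[0.9400·15.4237 + 0.0600·21.7613] = 14.1107; exercise value = 17.3250 > continuation, so V_dd = 17.3250 (exercise)
Node u (S = 34.5): continuation = 1/1.12·[0.9400·0.2256 + 0.0600·7.5750] = 0.5951; exercise value = 0.0000 ≤ continuation, so V_u = 0.5951
Node d (S = 19.5): continuation = 1/1.12·[0.9400·7.5750 + 0.0600·17.3250] = 7.2857; exercise value = 10.5000 > continuation, so V_d = 10.5000 (exercise)
Node 0 (S = 30): continuation = 1/1.12·[0.9400·0.5951 + 0.0600·10.5000] = 1.0620; exercise value = 0.0000 ≤ continuation, so V_0 = 1.0620

€1.06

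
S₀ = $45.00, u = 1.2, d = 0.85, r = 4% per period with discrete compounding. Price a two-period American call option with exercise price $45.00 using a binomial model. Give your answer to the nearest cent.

$5.81

Risk-neutral probability p = (1 + 0.04 − 0.85)/(1.2 − 0.85) = 0.1900/0.3500 = 0.5429
Terminal stock prices: S_uu = 64.8, S_ud = 45.9, S_dd = 32.51
Terminal payoffs (S − K): max(19.8, 0) = 19.8, max(0.9, 0) = 0.9, max(-12.49, 0) = 0
Node u (S = 54): continuation = 1/1.04·[0.5429·19.8000 + 0.4571·0.9000] = 10.7308; exercise value = 9.0000 ≤ continuation, so V_u = 10.7308
Node d (S = 38.25): continuation = 1/1.04·[0.5429·0.9000 + 0.4571·0.0000] = 0.4698; exercise value = 0.0000 ≤ continuation, so V_d = 0.4698
Node 0 (S = 45): continuation = 1/1.04·[0.5429·10.7308 + 0.4571·0.4698] = 5.8077; exercise value = 0.0000 ≤ continuation, so V_0 = 5.8077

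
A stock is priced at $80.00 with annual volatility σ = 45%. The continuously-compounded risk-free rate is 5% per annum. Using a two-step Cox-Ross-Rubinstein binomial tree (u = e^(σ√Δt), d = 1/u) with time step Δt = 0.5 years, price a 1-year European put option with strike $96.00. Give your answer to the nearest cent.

CRR parameters: u = e^(σ√Δt) = e^(0.45·√0.5) = 1.3746, d = 1/u = 0.7275
Per-period rate: rΔt = 0.05·0.5 = 0.025, so R = e^0.025 = 1.0253
Risk-neutral probability p = (e^0.025 − 0.7275)/(1.3746 − 0.7275) = 0.2979/0.6472 = 0.4602
Terminal stock prices: S_uu = 151.2, S_ud = 80, S_dd = 42.34
Terminal payoffs (K − S): max(-55.17, 0) = 0, max(16, 0) = 16, max(53.66, 0) = 53.66
Node u (S = 110): V_u = e^(−0.025)·[0.4602·0.0000 + 0.5398·16.0000] = 8.4231
Node d (S = 58.2): V_d = e^(−0.025)·[0.4602·16.0000 + 0.5398·53.6643] = 35.4331
Node 0 (S = 80): V_0 = e^(−0.025)·[0.4602·8.4231 + 0.5398·35.4331] = 22.4343

$22.43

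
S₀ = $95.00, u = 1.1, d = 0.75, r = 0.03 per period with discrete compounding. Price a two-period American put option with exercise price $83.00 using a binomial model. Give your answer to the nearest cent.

Risk-neutral probability p = (1 + 0.03 − 0.75)/(1.1 − 0.75) = 0.2800/0.3500 = 0.8000
Terminal stock prices: S_uu = 115, S_ud = 78.38, S_dd = 53.44
Terminal payoffs (K − S): max(-31.95, 0) = 0, max(4.625, 0) = 4.625, max(29.56, 0) = 29.56
Node u (S = 104.5): continuation = 1/1.03·[0.8000·0.0000 + 0.2000·4.6250] = 0.8981; exercise value = 0.0000 ≤ continuation, so V_u = 0.8981
Node d (S = 71.25): continuation = 1/1.03·[0.8000·4.6250 + 0.2000·29.5625] = 9.3325; exercise value = 11.7500 > continuation, so V_d = 11.7500 (exercise)
Node 0 (S = 95): continuation = 1/1.03·[0.8000·0.8981 + 0.2000·11.7500] = 2.9791; exercise value = 0.0000 ≤ continuation, so V_0 = 2.9791

$2.98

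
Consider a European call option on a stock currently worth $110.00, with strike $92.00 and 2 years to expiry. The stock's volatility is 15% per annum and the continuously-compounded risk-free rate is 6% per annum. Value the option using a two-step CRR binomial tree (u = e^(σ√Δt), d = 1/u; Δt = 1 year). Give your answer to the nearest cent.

CRR parameters: u = e^(σ√Δt) = e^(0.15·√1) = 1.1618, d = 1/u = 0.8607
Per-period rate: rΔt = 0.06·1 = 0.06, so R = e^0.06 = 1.0618
Risk-neutral probability p = (e^0.06 − 0.8607)/(1.1618 − 0.8607) = 0.2011/0.3011 = 0.6679
Terminal stock prices: S_uu = 148.5, S_ud = 110, S_dd = 81.49
Terminal payoffs (S − K): max(56.48, 0) = 56.48, max(18, 0) = 18, max(-10.51, 0) = 0
Node u (S = 127.8): V_u = e^(−0.06)·[0.6679·56.4845 + 0.3321·18.0000] = 41.1594
Node d (S = 94.68): V_d = e^(−0.06)·[0.6679·18.0000 + 0.3321·0.0000] = 11.3224
Node 0 (S = 110): V_0 = e^(−0.06)·[0.6679·41.1594 + 0.3321·11.3224] = 29.4313

$29.43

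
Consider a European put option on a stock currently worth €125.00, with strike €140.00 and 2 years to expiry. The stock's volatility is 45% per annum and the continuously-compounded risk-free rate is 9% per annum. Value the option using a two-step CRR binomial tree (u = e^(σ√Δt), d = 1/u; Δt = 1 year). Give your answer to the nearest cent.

€25.60

CRR parameters: u = e^(σ√Δt) = e^(0.45·√1) = 1.5683, d = 1/u = 0.6376
Per-period rate: rΔt = 0.09·1 = 0.09, so R = e^0.09 = 1.0942
Risk-neutral probability p = (e^0.09 − 0.6376)/(1.5683 − 0.6376) = 0.4565/0.9307 = 0.4905
Terminal stock prices: S_uu = 307.5, S_ud = 125, S_dd = 50.82
Terminal payoffs (K − S): max(-167.5, 0) = 0, max(15, 0) = 15, max(89.18, 0) = 89.18
Node u (S = 196): V_u = e^(−0.09)·[0.4905·0.0000 + 0.5095·15.0000] = 6.9840
Node d (S = 79.7): V_d = e^(−0.09)·[0.4905·15.0000 + 0.5095·89.1788] = 48.2468
Node 0 (S = 125): V_0 = e^(−0.09)·[0.4905·6.9840 + 0.5095·48.2468] = 25.5950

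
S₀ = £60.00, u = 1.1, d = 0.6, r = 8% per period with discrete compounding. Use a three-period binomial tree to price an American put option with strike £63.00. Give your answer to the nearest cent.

Risk-neutral probability p = (1 + 0.08 − 0.6)/(1.1 − 0.6) = 0.4800/0.5000 = 0.9600
Terminal stock prices: S_uuu = 79.86, S_uud = 43.56, S_udd = 23.76, S_ddd = 12.96
Terminal payoffs (K − S): max(-16.86, 0) = 0, max(19.44, 0) = 19.44, max(39.24, 0) = 39.24, max(50.04, 0) = 50.04
Node uu (S = 72.6): continuation = 1/1.08·[0.9600·0.0000 + 0.0400·19.4400] = 0.7200; exercise value = 0.0000 ≤ continuation, so V_uu = 0.7200
Node ud (S = 39.6): continuation = 1/1.08·[0.9600·19.4400 + 0.0400·39.2400] = 18.7333; exercise value = 23.4000 > continuation, so V_ud = 23.4000 (exercise)
Node dd (S = 21.6): continuation = 1/1.08·[0.9600·39.2400 + 0.0400·50.0400] = 36.7333; exercise value = 41.4000 > continuation, so V_dd = 41.4000 (exercise)
Node u (S = 66): continuation = 1/1.08·[0.9600·0.7200 + 0.0400·23.4000] = 1.5067; exercise value = 0.0000 ≤ continuation, so V_u = 1.5067
Node d (S = 36): continuation = 1/1.08·[0.9600·23.4000 + 0.0400·41.4000] = 22.3333; exercise value = 27.0000 > continuation, so V_d = 27.0000 (exercise)
Node 0 (S = 60): continuation = 1/1.08·[0.9600·1.5067 + 0.0400·27.0000] = 2.3393; exercise value = 3.0000 > continuation, so V_0 = 3.0000 (exercise)

£3.00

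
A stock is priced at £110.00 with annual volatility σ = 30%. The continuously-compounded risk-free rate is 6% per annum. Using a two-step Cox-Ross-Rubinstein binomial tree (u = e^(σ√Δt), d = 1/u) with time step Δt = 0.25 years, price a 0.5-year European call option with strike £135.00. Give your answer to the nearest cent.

CRR parameters: u = e^(σ√Δt) = e^(0.3·√0.25) = 1.1618, d = 1/u = 0.8607
Per-period rate: rΔt = 0.06·0.25 = 0.015, so R = e^0.015 = 1.0151
Risk-neutral probability p = (e^0.015 − 0.8607)/(1.1618 − 0.8607) = 0.1544/0.3011 = 0.5128
Terminal stock prices: S_uu = 148.5, S_ud = 110, S_dd = 81.49
Terminal payoffs (S − K): max(13.48, 0) = 13.48, max(-25, 0) = 0, max(-53.51, 0) = 0
Node u (S = 127.8): V_u = e^(−0.015)·[0.5128·13.4845 + 0.4872·0.0000] = 6.8113
Node d (S = 94.68): V_d = e^(−0.015)·[0.5128·0.0000 + 0.4872·0.0000] = 0.0000
Node 0 (S = 110): V_0 = e^(−0.015)·[0.5128·6.8113 + 0.4872·0.0000] = 3.4406

£3.44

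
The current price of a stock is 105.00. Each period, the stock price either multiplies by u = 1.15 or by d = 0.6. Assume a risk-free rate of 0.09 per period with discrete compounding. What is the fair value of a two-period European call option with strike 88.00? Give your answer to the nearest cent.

Risk-neutral probability p = (1 + 0.09 − 0.6)/(1.15 − 0.6) = 0.4900/0.5500 = 0.8909
Terminal stock prices: S_uu = 138.9, S_ud = 72.45, S_dd = 37.8
Terminal payoffs (S − K): max(50.86, 0) = 50.86, max(-15.55, 0) = 0, max(-50.2, 0) = 0
Node u (S = 120.7): V_u = 1/1.09·[0.8909·50.8625 + 0.1091·0.0000] = 41.5724
Node d (S = 63): V_d = 1/1.09·[0.8909·0.0000 + 0.1091·0.0000] = 0.0000
Node 0 (S = 105): V_0 = 1/1.09·[0.8909·41.5724 + 0.1091·0.0000] = 33.9791

33.98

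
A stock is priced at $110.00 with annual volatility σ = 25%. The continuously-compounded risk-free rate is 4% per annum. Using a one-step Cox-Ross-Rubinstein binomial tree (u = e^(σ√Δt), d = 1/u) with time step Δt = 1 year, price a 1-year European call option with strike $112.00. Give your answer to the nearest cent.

$14.57

CRR parameters: u = e^(σ√Δt) = e^(0.25·√1) = 1.2840, d = 1/u = 0.7788
Per-period rate: rΔt = 0.04·1 = 0.04, so R = e^0.04 = 1.0408
Risk-neutral probability p = (e^0.04 − 0.7788)/(1.2840 − 0.7788) = 0.2620/0.5052 = 0.5186
Terminal stock prices: S_u = 141.2, S_d = 85.67
Terminal payoffs (S − K): max(29.24, 0) = 29.24, max(-26.33, 0) = 0
Node 0 (S = 110): V_0 = e^(−0.04)·[0.5186·29.2428 + 0.4814·0.0000] = 14.5707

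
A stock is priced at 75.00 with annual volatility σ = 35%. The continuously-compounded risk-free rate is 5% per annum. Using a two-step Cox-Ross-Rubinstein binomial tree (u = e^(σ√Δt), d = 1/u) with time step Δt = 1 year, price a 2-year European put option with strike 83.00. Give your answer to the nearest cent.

CRR parameters: u = e^(σ√Δt) = e^(0.35·√1) = 1.4191, d = 1/u = 0.7047
Per-period rate: rΔt = 0.05·1 = 0.05, so R = e^0.05 = 1.0513
Risk-neutral probability p = (e^0.05 − 0.7047)/(1.4191 − 0.7047) = 0.3466/0.7144 = 0.4852
Terminal stock prices: S_uu = 151, S_ud = 75, S_dd = 37.24
Terminal payoffs (K − S): max(-68.03, 0) = 0, max(8, 0) = 8, max(45.76, 0) = 45.76
Node u (S = 106.4): V_u = e^(−0.05)·[0.4852·0.0000 + 0.5148·8.0000] = 3.9179
Node d (S = 52.85): V_d = e^(−0.05)·[0.4852·8.0000 + 0.5148·45.7561] = 26.1004
Node 0 (S = 75): V_0 = e^(−0.05)·[0.4852·3.9179 + 0.5148·26.1004] = 14.5905

14.59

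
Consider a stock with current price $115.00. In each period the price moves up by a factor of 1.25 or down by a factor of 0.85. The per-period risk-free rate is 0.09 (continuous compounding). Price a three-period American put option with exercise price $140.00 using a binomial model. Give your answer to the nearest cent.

Risk-neutral probability p = (e^0.09 − 0.85)/(1.25 − 0.85) = 0.2442/0.4000 = 0.6104
Terminal stock prices: S_uuu = 224.6, S_uud = 152.7, S_udd = 103.9, S_ddd = 70.62
Terminal payoffs (K − S): max(-84.61, 0) = 0, max(-12.73, 0) = 0, max(36.14, 0) = 36.14, max(69.38, 0) = 69.38
Node uu (S = 179.7): continuation = e^(−0.09)·[0.6104·0.0000 + 0.3896·0.0000] = 0.0000; exercise value = 0.0000 ≤ continuation, so V_uu = 0.0000
Node ud (S = 122.2): continuation = e^(−0.09)·[0.6104·0.0000 + 0.3896·36.1406] = 12.8673; exercise value = 17.8125 > continuation, so V_ud = 17.8125 (exercise)
Node dd (S = 83.09): continuation = e^(−0.09)·[0.6104·36.1406 + 0.3896·69.3756] = 44.8629; exercise value = 56.9125 > continuation, so V_dd = 56.9125 (exercise)
Node u (S = 143.8): continuation = e^(−0.09)·[0.6104·0.0000 + 0.3896·17.8125] = 6.3419; exercise value = 0.0000 ≤ continuation, so V_u = 6.3419
Node d (S = 97.75): continuation = e^(−0.09)·[0.6104·17.8125 + 0.3896·56.9125] = 30.2004; exercise value = 42.2500 > continuation, so V_d = 42.2500 (exercise)
Node 0 (S = 115): continuation = e^(−0.09)·[0.6104·6.3419 + 0.3896·42.2500] = 18.5806; exercise value = 25.0000 > continuation, so V_0 = 25.0000 (exercise)

$25.00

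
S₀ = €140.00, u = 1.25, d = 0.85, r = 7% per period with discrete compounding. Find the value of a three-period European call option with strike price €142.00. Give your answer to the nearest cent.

€32.50

Risk-neutral probability p = (1 + 0.07 − 0.85)/(1.25 − 0.85) = 0.2200/0.4000 = 0.5500
Terminal stock prices: S_uuu = 273.4, S_uud = 185.9, S_udd = 126.4, S_ddd = 85.98
Terminal payoffs (S − K): max(131.4, 0) = 131.4, max(43.94, 0) = 43.94, max(-15.56, 0) = 0, max(-56.02, 0) = 0
Node uu (S = 218.8): V_uu = 1/1.07·[0.5500·131.4375 + 0.4500·43.9375] = 86.0397
Node ud (S = 148.8): V_ud = 1/1.07·[0.5500·43.9375 + 0.4500·0.0000] = 22.5847
Node dd (S = 101.1): V_dd = 1/1.07·[0.5500·0.0000 + 0.4500·0.0000] = 0.0000
Node u (S = 175): V_u = 1/1.07·[0.5500·86.0397 + 0.4500·22.5847] = 53.7243
Node d (S = 119): V_d = 1/1.07·[0.5500·22.5847 + 0.4500·0.0000] = 11.6090
Node 0 (S = 140): V_0 = 1/1.07·[0.5500·53.7243 + 0.4500·11.6090] = 32.4975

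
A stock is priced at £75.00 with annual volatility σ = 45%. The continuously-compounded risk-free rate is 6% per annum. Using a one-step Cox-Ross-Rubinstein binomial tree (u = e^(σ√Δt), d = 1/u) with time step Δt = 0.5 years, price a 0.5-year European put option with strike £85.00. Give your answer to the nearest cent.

CRR parameters: u = e^(σ√Δt) = e^(0.45·√0.5) = 1.3746, d = 1/u = 0.7275
Per-period rate: rΔt = 0.06·0.5 = 0.03, so R = e^0.03 = 1.0305
Risk-neutral probability p = (e^0.03 − 0.7275)/(1.3746 − 0.7275) = 0.3030/0.6472 = 0.4682
Terminal stock prices: S_u = 103.1, S_d = 54.56
Terminal payoffs (K − S): max(-18.1, 0) = 0, max(30.44, 0) = 30.44
Node 0 (S = 75): V_0 = e^(−0.03)·[0.4682·0.0000 + 0.5318·30.4406] = 15.7107

£15.71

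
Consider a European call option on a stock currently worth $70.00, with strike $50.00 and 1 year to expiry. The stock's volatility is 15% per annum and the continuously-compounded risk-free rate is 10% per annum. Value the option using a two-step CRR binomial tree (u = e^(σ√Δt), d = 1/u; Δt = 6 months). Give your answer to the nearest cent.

CRR parameters: u = e^(σ√Δt) = e^(0.15·√0.5) = 1.1119, d = 1/u = 0.8994
Per-period rate: rΔt = 0.1·0.5 = 0.05, so R = e^0.05 = 1.0513
Risk-neutral probability p = (e^0.05 − 0.8994)/(1.1119 − 0.8994) = 0.1519/0.2125 = 0.7148
Terminal stock prices: S_uu = 86.54, S_ud = 70, S_dd = 56.62
Terminal payoffs (S − K): max(36.54, 0) = 36.54, max(20, 0) = 20, max(6.62, 0) = 6.62
Node u (S = 77.83): V_u = e^(−0.05)·[0.7148·36.5418 + 0.2852·20.0000] = 30.2712
Node d (S = 62.96): V_d = e^(−0.05)·[0.7148·20.0000 + 0.2852·6.6201] = 15.3941
Node 0 (S = 70): V_0 = e^(−0.05)·[0.7148·30.2712 + 0.2852·15.3941] = 24.7581

$24.76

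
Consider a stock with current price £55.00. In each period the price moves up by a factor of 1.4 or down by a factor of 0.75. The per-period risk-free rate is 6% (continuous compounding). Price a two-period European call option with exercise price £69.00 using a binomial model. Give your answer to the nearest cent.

£7.92

Risk-neutral probability p = (e^0.06 − 0.75)/(1.4 − 0.75) = 0.3118/0.6500 = 0.4797
Terminal stock prices: S_uu = 107.8, S_ud = 57.75, S_dd = 30.94
Terminal payoffs (S − K): max(38.8, 0) = 38.8, max(-11.25, 0) = 0, max(-38.06, 0) = 0
Node u (S = 77): V_u = e^(−0.06)·[0.4797·38.8000 + 0.5203·0.0000] = 17.5302
Node d (S = 41.25): V_d = e^(−0.06)·[0.4797·0.0000 + 0.5203·0.0000] = 0.0000
Node 0 (S = 55): V_0 = e^(−0.06)·[0.4797·17.5302 + 0.5203·0.0000] = 7.9203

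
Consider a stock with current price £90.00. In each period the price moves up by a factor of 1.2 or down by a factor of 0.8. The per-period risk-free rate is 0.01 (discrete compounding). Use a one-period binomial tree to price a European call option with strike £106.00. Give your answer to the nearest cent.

Risk-neutral probability p = (1 + 0.01 − 0.8)/(1.2 − 0.8) = 0.2100/0.4000 = 0.5250
Terminal stock prices: S_u = 108, S_d = 72
Terminal payoffs (S − K): max(2, 0) = 2, max(-34, 0) = 0
Node 0 (S = 90): V_0 = 1/1.01·[0.5250·2.0000 + 0.4750·0.0000] = 1.0396

£1.04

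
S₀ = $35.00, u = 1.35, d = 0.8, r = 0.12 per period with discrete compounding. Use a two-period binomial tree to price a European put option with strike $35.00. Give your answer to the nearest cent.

$1.76

Risk-neutral probability p = (1 + 0.12 − 0.8)/(1.35 − 0.8) = 0.3200/0.5500 = 0.5818
Terminal stock prices: S_uu = 63.79, S_ud = 37.8, S_dd = 22.4
Terminal payoffs (K − S): max(-28.79, 0) = 0, max(-2.8, 0) = 0, max(12.6, 0) = 12.6
Node u (S = 47.25): V_u = 1/1.12·[0.5818·0.0000 + 0.4182·0.0000] = 0.0000
Node d (S = 28): V_d = 1/1.12·[0.5818·0.0000 + 0.4182·12.6000] = 4.7045
Node 0 (S = 35): V_0 = 1/1.12·[0.5818·0.0000 + 0.4182·4.7045] = 1.7566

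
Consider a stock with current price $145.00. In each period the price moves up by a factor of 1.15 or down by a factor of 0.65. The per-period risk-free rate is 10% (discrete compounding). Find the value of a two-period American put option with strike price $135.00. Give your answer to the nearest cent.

Risk-neutral probability p = (1 + 0.1 − 0.65)/(1.15 − 0.65) = 0.4500/0.5000 = 0.9000
Terminal stock prices: S_uu = 191.8, S_ud = 108.4, S_dd = 61.26
Terminal payoffs (K − S): max(-56.76, 0) = 0, max(26.61, 0) = 26.61, max(73.74, 0) = 73.74
Node u (S = 166.8): continuation = 1/1.1·[0.9000·0.0000 + 0.1000·26.6125] = 2.4193; exercise value = 0.0000 ≤ continuation, so V_u = 2.4193
Node d (S = 94.25): continuation = 1/1.1·[0.9000·26.6125 + 0.1000·73.7375] = 28.4773; exercise value = 40.7500 > continuation, so V_d = 40.7500 (exercise)
Node 0 (S = 145): continuation = 1/1.1·[0.9000·2.4193 + 0.1000·40.7500] = 5.6840; exercise value = 0.0000 ≤ continuation, so V_0 = 5.6840

$5.68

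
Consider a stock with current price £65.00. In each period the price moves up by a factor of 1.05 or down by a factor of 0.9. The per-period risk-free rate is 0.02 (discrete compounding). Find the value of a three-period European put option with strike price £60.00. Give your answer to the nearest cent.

£0.52

Risk-neutral probability p = (1 + 0.02 − 0.9)/(1.05 − 0.9) = 0.1200/0.1500 = 0.8000
Terminal stock prices: S_uuu = 75.25, S_uud = 64.5, S_udd = 55.28, S_ddd = 47.39
Terminal payoffs (K − S): max(-15.25, 0) = 0, max(-4.496, 0) = 0, max(4.717, 0) = 4.717, max(12.61, 0) = 12.61
Node uu (S = 71.66): V_uu = 1/1.02·[0.8000·0.0000 + 0.2000·0.0000] = 0.0000
Node ud (S = 61.43): V_ud = 1/1.02·[0.8000·0.0000 + 0.2000·4.7175] = 0.9250
Node dd (S = 52.65): V_dd = 1/1.02·[0.8000·4.7175 + 0.2000·12.6150] = 6.1735
Node u (S = 68.25): V_u = 1/1.02·[0.8000·0.0000 + 0.2000·0.9250] = 0.1814
Node d (S = 58.5): V_d = 1/1.02·[0.8000·0.9250 + 0.2000·6.1735] = 1.9360
Node 0 (S = 65): V_0 = 1/1.02·[0.8000·0.1814 + 0.2000·1.9360] = 0.5219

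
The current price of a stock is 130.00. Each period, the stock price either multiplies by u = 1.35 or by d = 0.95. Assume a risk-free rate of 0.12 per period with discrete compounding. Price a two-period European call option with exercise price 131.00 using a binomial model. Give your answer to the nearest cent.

29.17

Risk-neutral probability p = (1 + 0.12 − 0.95)/(1.35 − 0.95) = 0.1700/0.4000 = 0.4250
Terminal stock prices: S_uu = 236.9, S_ud = 166.7, S_dd = 117.3
Terminal payoffs (S − K): max(105.9, 0) = 105.9, max(35.72, 0) = 35.72, max(-13.67, 0) = 0
Node u (S = 175.5): V_u = 1/1.12·[0.4250·105.9250 + 0.5750·35.7250] = 58.5357
Node d (S = 123.5): V_d = 1/1.12·[0.4250·35.7250 + 0.5750·0.0000] = 13.5564
Node 0 (S = 130): V_0 = 1/1.12·[0.4250·58.5357 + 0.5750·13.5564] = 29.1720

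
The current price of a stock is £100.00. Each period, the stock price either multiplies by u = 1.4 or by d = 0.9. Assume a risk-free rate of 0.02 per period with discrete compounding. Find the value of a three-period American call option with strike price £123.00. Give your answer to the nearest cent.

£8.58

Risk-neutral probability p = (1 + 0.02 − 0.9)/(1.4 − 0.9) = 0.1200/0.5000 = 0.2400
Terminal stock prices: S_uuu = 274.4, S_uud = 176.4, S_udd = 113.4, S_ddd = 72.9
Terminal payoffs (S − K): max(151.4, 0) = 151.4, max(53.4, 0) = 53.4, max(-9.6, 0) = 0, max(-50.1, 0) = 0
Node uu (S = 196): continuation = 1/1.02·[0.2400·151.4000 + 0.7600·53.4000] = 75.4118; exercise value = 73.0000 ≤ continuation, so V_uu = 75.4118
Node ud (S = 126): continuation = 1/1.02·[0.2400·53.4000 + 0.7600·0.0000] = 12.5647; exercise value = 3.0000 ≤ continuation, so V_ud = 12.5647
Node dd (S = 81): continuation = 1/1.02·[0.2400·0.0000 + 0.7600·0.0000] = 0.0000; exercise value = 0.0000 ≤ continuation, so V_dd = 0.0000
Node u (S = 140): continuation = 1/1.02·[0.2400·75.4118 + 0.7600·12.5647] = 27.1059; exercise value = 17.0000 ≤ continuation, so V_u = 27.1059
Node d (S = 90): continuation = 1/1.02·[0.2400·12.5647 + 0.7600·0.0000] = 2.9564; exercise value = 0.0000 ≤ continuation, so V_d = 2.9564
Node 0 (S = 100): continuation = 1/1.02·[0.2400·27.1059 + 0.7600·2.9564] = 8.5807; exercise value = 0.0000 ≤ continuation, so V_0 = 8.5807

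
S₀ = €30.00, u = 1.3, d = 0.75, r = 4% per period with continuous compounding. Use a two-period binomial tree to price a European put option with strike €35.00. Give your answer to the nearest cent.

€6.36

Risk-neutral probability p = (e^0.04 − 0.75)/(1.3 − 0.75) = 0.2908/0.5500 = 0.5287
Terminal stock prices: S_uu = 50.7, S_ud = 29.25, S_dd = 16.88
Terminal payoffs (K − S): max(-15.7, 0) = 0, max(5.75, 0) = 5.75, max(18.12, 0) = 18.12
Node u (S = 39): V_u = e^(−0.04)·[0.5287·0.0000 + 0.4713·5.7500] = 2.6035
Node d (S = 22.5): V_d = e^(−0.04)·[0.5287·5.7500 + 0.4713·18.1250] = 11.1276
Node 0 (S = 30): V_0 = e^(−0.04)·[0.5287·2.6035 + 0.4713·11.1276] = 6.3609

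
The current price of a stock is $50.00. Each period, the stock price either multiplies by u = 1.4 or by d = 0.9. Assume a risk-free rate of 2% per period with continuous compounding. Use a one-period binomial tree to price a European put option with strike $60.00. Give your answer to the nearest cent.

$11.17

Risk-neutral probability p = (e^0.02 − 0.9)/(1.4 − 0.9) = 0.1202/0.5000 = 0.2404
Terminal stock prices: S_u = 70, S_d = 45
Terminal payoffs (K − S): max(-10, 0) = 0, max(15, 0) = 15
Node 0 (S = 50): V_0 = e^(−0.02)·[0.2404·0.0000 + 0.7596·15.0000] = 11.1683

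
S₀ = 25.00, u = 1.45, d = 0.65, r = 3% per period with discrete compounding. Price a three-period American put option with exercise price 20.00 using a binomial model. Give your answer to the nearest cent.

Risk-neutral probability p = (1 + 0.03 − 0.65)/(1.45 − 0.65) = 0.3800/0.8000 = 0.4750
Terminal stock prices: S_uuu = 76.22, S_uud = 34.17, S_udd = 15.32, S_ddd = 6.866
Terminal payoffs (K − S): max(-56.22, 0) = 0, max(-14.17, 0) = 0, max(4.684, 0) = 4.684, max(13.13, 0) = 13.13
Node uu (S = 52.56): continuation = 1/1.03·[0.4750·0.0000 + 0.5250·0.0000] = 0.0000; exercise value = 0.0000 ≤ continuation, so V_uu = 0.0000
Node ud (S = 23.56): continuation = 1/1.03·[0.4750·0.0000 + 0.5250·4.6844] = 2.3877; exercise value = 0.0000 ≤ continuation, so V_ud = 2.3877
Node dd (S = 10.56): continuation = 1/1.03·[0.4750·4.6844 + 0.5250·13.1344] = 8.8550; exercise value = 9.4375 > continuation, so V_dd = 9.4375 (exercise)
Node u (S = 36.25): continuation = 1/1.03·[0.4750·0.0000 + 0.5250·2.3877] = 1.2170; exercise value = 0.0000 ≤ continuation, so V_u = 1.2170
Node d (S = 16.25): continuation = 1/1.03·[0.4750·2.3877 + 0.5250·9.4375] = 5.9115; exercise value = 3.7500 ≤ continuation, so V_d = 5.9115
Node 0 (S = 25): continuation = 1/1.03·[0.4750·1.2170 + 0.5250·5.9115] = 3.5744; exercise value = 0.0000 ≤ continuation, so V_0 = 3.5744

3.57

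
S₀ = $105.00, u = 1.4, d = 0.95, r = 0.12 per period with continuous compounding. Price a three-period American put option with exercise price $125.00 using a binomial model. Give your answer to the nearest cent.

$20.00

Risk-neutral probability p = (e^0.12 − 0.95)/(1.4 − 0.95) = 0.1775/0.4500 = 0.3944
Terminal stock prices: S_uuu = 288.1, S_uud = 195.5, S_udd = 132.7, S_ddd = 90.02
Terminal payoffs (K − S): max(-163.1, 0) = 0, max(-70.51, 0) = 0, max(-7.667, 0) = 0, max(34.98, 0) = 34.98
Node uu (S = 205.8): continuation = e^(−0.12)·[0.3944·0.0000 + 0.6056·0.0000] = 0.0000; exercise value = 0.0000 ≤ continuation, so V_uu = 0.0000
Node ud (S = 139.7): continuation = e^(−0.12)·[0.3944·0.0000 + 0.6056·0.0000] = 0.0000; exercise value = 0.0000 ≤ continuation, so V_ud = 0.0000
Node dd (S = 94.76): continuation = e^(−0.12)·[0.3944·0.0000 + 0.6056·34.9756] = 18.7849; exercise value = 30.2375 > continuation, so V_dd = 30.2375 (exercise)
Node u (S = 147): continuation = e^(−0.12)·[0.3944·0.0000 + 0.6056·0.0000] = 0.0000; exercise value = 0.0000 ≤ continuation, so V_u = 0.0000
Node d (S = 99.75): continuation = e^(−0.12)·[0.3944·0.0000 + 0.6056·30.2375] = 16.2401; exercise value = 25.2500 > continuation, so V_d = 25.2500 (exercise)
Node 0 (S = 105): continuation = e^(−0.12)·[0.3944·0.0000 + 0.6056·25.2500] = 13.5614; exercise value = 20.0000 > continuation, so V_0 = 20.0000 (exercise)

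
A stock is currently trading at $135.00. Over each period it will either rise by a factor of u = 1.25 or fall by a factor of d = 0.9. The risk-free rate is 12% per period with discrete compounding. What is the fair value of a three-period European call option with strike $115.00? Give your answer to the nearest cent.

Risk-neutral probability p = (1 + 0.12 − 0.9)/(1.25 − 0.9) = 0.2200/0.3500 = 0.6286
Terminal stock prices: S_uuu = 263.7, S_uud = 189.8, S_udd = 136.7, S_ddd = 98.42
Terminal payoffs (S − K): max(148.7, 0) = 148.7, max(74.84, 0) = 74.84, max(21.69, 0) = 21.69, max(-16.58, 0) = 0
Node uu (S = 210.9): V_uu = 1/1.12·[0.6286·148.6719 + 0.3714·74.8438] = 108.2589
Node ud (S = 151.9): V_ud = 1/1.12·[0.6286·74.8438 + 0.3714·21.6875] = 49.1964
Node dd (S = 109.4): V_dd = 1/1.12·[0.6286·21.6875 + 0.3714·0.0000] = 12.1716
Node u (S = 168.8): V_u = 1/1.12·[0.6286·108.2589 + 0.3714·49.1964] = 77.0727
Node d (S = 121.5): V_d = 1/1.12·[0.6286·49.1964 + 0.3714·12.1716] = 31.6467
Node 0 (S = 135): V_0 = 1/1.12·[0.6286·77.0727 + 0.3714·31.6467] = 53.7502

$53.75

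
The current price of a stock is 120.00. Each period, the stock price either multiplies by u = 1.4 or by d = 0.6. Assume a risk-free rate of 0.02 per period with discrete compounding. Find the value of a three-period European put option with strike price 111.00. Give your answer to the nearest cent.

Risk-neutral probability p = (1 + 0.02 − 0.6)/(1.4 − 0.6) = 0.4200/0.8000 = 0.5250
Terminal stock prices: S_uuu = 329.3, S_uud = 141.1, S_udd = 60.48, S_ddd = 25.92
Terminal payoffs (K − S): max(-218.3, 0) = 0, max(-30.12, 0) = 0, max(50.52, 0) = 50.52, max(85.08, 0) = 85.08
Node uu (S = 235.2): V_uu = 1/1.02·[0.5250·0.0000 + 0.4750·0.0000] = 0.0000
Node ud (S = 100.8): V_ud = 1/1.02·[0.5250·0.0000 + 0.4750·50.5200] = 23.5265
Node dd (S = 43.2): V_dd = 1/1.02·[0.5250·50.5200 + 0.4750·85.0800] = 65.6235
Node u (S = 168): V_u = 1/1.02·[0.5250·0.0000 + 0.4750·23.5265] = 10.9560
Node d (S = 72): V_d = 1/1.02·[0.5250·23.5265 + 0.4750·65.6235] = 42.6692
Node 0 (S = 120): V_0 = 1/1.02·[0.5250·10.9560 + 0.4750·42.6692] = 25.5096

25.51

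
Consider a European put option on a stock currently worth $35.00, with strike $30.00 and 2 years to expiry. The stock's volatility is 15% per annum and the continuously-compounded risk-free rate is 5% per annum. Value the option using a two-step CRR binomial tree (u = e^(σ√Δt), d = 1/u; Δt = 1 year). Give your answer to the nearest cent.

$0.50

CRR parameters: u = e^(σ√Δt) = e^(0.15·√1) = 1.1618, d = 1/u = 0.8607
Per-period rate: rΔt = 0.05·1 = 0.05, so R = e^0.05 = 1.0513
Risk-neutral probability p = (e^0.05 − 0.8607)/(1.1618 − 0.8607) = 0.1906/0.3011 = 0.6328
Terminal stock prices: S_uu = 47.25, S_ud = 35, S_dd = 25.93
Terminal payoffs (K − S): max(-17.25, 0) = 0, max(-5, 0) = 0, max(4.071, 0) = 4.071
Node u (S = 40.66): V_u = e^(−0.05)·[0.6328·0.0000 + 0.3672·0.0000] = 0.0000
Node d (S = 30.12): V_d = e^(−0.05)·[0.6328·0.0000 + 0.3672·4.0714] = 1.4220
Node 0 (S = 35): V_0 = e^(−0.05)·[0.6328·0.0000 + 0.3672·1.4220] = 0.4966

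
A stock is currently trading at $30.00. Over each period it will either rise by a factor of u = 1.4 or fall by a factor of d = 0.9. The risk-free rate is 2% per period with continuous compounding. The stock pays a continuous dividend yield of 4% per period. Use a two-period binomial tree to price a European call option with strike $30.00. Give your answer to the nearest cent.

Per-period risk-free factor R = e^0.02 = 1.0202; dividend-adjusted growth = e^(0.02−0.04) = 0.9802.
Risk-neutral probability p = (0.9802 − 0.9)/(1.4 − 0.9) = 0.0802/0.5000 = 0.1604
Terminal stock prices: S_uu = 58.8, S_ud = 37.8, S_dd = 24.3
Terminal payoffs (S − K): max(28.8, 0) = 28.8, max(7.8, 0) = 7.8, max(-5.7, 0) = 0
Node u (S = 42): V_u = e^(−0.02)·[0.1604·28.8000 + 0.8396·7.8000] = 10.9472
Node d (S = 27): V_d = e^(−0.02)·[0.1604·7.8000 + 0.8396·0.0000] = 1.2263
Node 0 (S = 30): V_0 = e^(−0.02)·[0.1604·10.9472 + 0.8396·1.2263] = 2.7304

$2.73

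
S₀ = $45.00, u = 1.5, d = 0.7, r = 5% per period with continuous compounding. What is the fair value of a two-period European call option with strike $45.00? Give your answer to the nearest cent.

Risk-neutral probability p = (e^0.05 − 0.7)/(1.5 − 0.7) = 0.3513/0.8000 = 0.4391
Terminal stock prices: S_uu = 101.2, S_ud = 47.25, S_dd = 22.05
Terminal payoffs (S − K): max(56.25, 0) = 56.25, max(2.25, 0) = 2.25, max(-22.95, 0) = 0
Node u (S = 67.5): V_u = e^(−0.05)·[0.4391·56.2500 + 0.5609·2.2500] = 24.6947
Node d (S = 31.5): V_d = e^(−0.05)·[0.4391·2.2500 + 0.5609·0.0000] = 0.9398
Node 0 (S = 45): V_0 = e^(−0.05)·[0.4391·24.6947 + 0.5609·0.9398] = 10.8157

$10.82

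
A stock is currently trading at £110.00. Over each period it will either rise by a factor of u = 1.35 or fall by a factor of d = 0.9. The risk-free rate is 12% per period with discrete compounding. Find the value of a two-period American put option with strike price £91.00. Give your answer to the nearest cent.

Risk-neutral probability p = (1 + 0.12 − 0.9)/(1.35 − 0.9) = 0.2200/0.4500 = 0.4889
Terminal stock prices: S_uu = 200.5, S_ud = 133.7, S_dd = 89.1
Terminal payoffs (K − S): max(-109.5, 0) = 0, max(-42.65, 0) = 0, max(1.9, 0) = 1.9
Node u (S = 148.5): continuation = 1/1.12·[0.4889·0.0000 + 0.5111·0.0000] = 0.0000; exercise value = 0.0000 ≤ continuation, so V_u = 0.0000
Node d (S = 99): continuation = 1/1.12·[0.4889·0.0000 + 0.5111·1.9000] = 0.8671; exercise value = 0.0000 ≤ continuation, so V_d = 0.8671
Node 0 (S = 110): continuation = 1/1.12·[0.4889·0.0000 + 0.5111·0.8671] = 0.3957; exercise value = 0.0000 ≤ continuation, so V_0 = 0.3957

£0.40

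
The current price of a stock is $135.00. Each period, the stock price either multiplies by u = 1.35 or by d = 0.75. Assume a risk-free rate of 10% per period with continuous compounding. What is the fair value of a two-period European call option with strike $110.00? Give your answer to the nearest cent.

Risk-neutral probability p = (e^0.1 − 0.75)/(1.35 − 0.75) = 0.3552/0.6000 = 0.5920
Terminal stock prices: S_uu = 246, S_ud = 136.7, S_dd = 75.94
Terminal payoffs (S − K): max(136, 0) = 136, max(26.69, 0) = 26.69, max(-34.06, 0) = 0
Node u (S = 182.2): V_u = e^(−0.1)·[0.5920·136.0375 + 0.4080·26.6875] = 82.7179
Node d (S = 101.2): V_d = e^(−0.1)·[0.5920·26.6875 + 0.4080·0.0000] = 14.2944
Node 0 (S = 135): V_0 = e^(−0.1)·[0.5920·82.7179 + 0.4080·14.2944] = 49.5831

$49.58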